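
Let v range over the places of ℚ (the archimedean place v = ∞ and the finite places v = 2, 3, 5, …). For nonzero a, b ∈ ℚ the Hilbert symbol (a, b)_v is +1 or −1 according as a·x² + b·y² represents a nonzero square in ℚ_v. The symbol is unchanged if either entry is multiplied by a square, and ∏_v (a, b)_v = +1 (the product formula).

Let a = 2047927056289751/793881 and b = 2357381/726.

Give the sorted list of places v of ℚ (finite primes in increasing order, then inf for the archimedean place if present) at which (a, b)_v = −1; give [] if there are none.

[2, 3, 37, 41]

Mod squares: a ≡ 1271, b ≡ 83694. Check v ∈ {∞, 2, 3, 7, 11, 13, 29, 31, 37, 41}.
v=13: a=13^4·(≡9), b=13^3·(≡3) mod 13; (9|13)=+1, (3|13)=+1; (−1)^{4·3·6}·(+1)^3·(+1)^4 = +1.
v=37: a=37^2·(≡2), b=37^1·(≡8) mod 37; (2|37)=-1, (8|37)=-1; (−1)^{2·1·18}·(-1)^1·(-1)^2 = -1.
v=11: a=11^-2·(≡2), b=11^-2·(≡8) mod 11; (2|11)=-1, (8|11)=-1; (−1)^{-2·-2·5}·(-1)^-2·(-1)^-2 = +1.
v=3: a=3^-8·(≡2), b=3^-1·(≡1) mod 3; (2|3)=-1, (1|3)=+1; (−1)^{-8·-1·1}·(-1)^-1·(+1)^-8 = -1.
v=29: a=29^2·(≡23), b=29^1·(≡2) mod 29; (23|29)=+1, (2|29)=-1; (−1)^{2·1·14}·(+1)^1·(-1)^2 = +1.
v=∞: 1271 > 0 and 83694 > 0  ⇒  (a,b)_∞ = +1.
v=41: a=41^1·(≡5), b=41^0·(≡27) mod 41; (5|41)=+1, (27|41)=-1; (−1)^{1·0·20}·(+1)^0·(-1)^1 = -1.
v=7: a=7^2·(≡4), b=7^0·(≡1) mod 7; (4|7)=+1, (1|7)=+1; (−1)^{2·0·3}·(+1)^0·(+1)^2 = +1.
v=31: a=31^1·(≡20), b=31^0·(≡18) mod 31; (20|31)=+1, (18|31)=+1; (−1)^{1·0·15}·(+1)^0·(+1)^1 = +1.
v=2: v_2(a)=0, v_2(b)=-1; units ≡ 7, 7 (mod 8); ε·ε+αω+βω = 1·1+0·0+-1·0 ≡ 1  ⇒  (a,b)_2 = -1.
Ram(1271, 83694) = {2, 3, 37, 41}; no ℚ_2-point on the conic.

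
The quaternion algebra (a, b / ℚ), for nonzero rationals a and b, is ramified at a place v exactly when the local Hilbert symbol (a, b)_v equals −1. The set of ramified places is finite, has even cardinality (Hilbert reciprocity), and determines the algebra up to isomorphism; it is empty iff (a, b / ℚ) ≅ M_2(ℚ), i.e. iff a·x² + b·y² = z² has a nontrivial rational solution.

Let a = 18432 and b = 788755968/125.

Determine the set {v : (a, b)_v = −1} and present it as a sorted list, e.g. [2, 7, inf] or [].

Mod squares: a ≡ 2, b ≡ 190190. Check v ∈ {∞, 2, 3, 5, 7, 11, 13, 19}.
v=∞: 2 > 0 and 190190 > 0  ⇒  (a,b)_∞ = +1.
v=11: a=11^0·(≡7), b=11^1·(≡1) mod 11; (7|11)=-1, (1|11)=+1; (−1)^{0·1·5}·(-1)^1·(+1)^0 = -1.
v=13: a=13^0·(≡11), b=13^1·(≡5) mod 13; (11|13)=-1, (5|13)=-1; (−1)^{0·1·6}·(-1)^1·(-1)^0 = -1.
v=2: v_2(a)=11, v_2(b)=9; units ≡ 1, 7 (mod 8); ε·ε+αω+βω = 0·1+11·0+9·0 ≡ 0  ⇒  (a,b)_2 = +1.
v=5: a=5^0·(≡2), b=5^-3·(≡3) mod 5; (2|5)=-1, (3|5)=-1; (−1)^{0·-3·2}·(-1)^-3·(-1)^0 = -1.
v=19: a=19^0·(≡2), b=19^1·(≡1) mod 19; (2|19)=-1, (1|19)=+1; (−1)^{0·1·9}·(-1)^1·(+1)^0 = -1.
v=7: a=7^0·(≡1), b=7^1·(≡3) mod 7; (1|7)=+1, (3|7)=-1; (−1)^{0·1·3}·(+1)^1·(-1)^0 = +1.
v=3: a=3^2·(≡2), b=3^4·(≡2) mod 3; (2|3)=-1, (2|3)=-1; (−1)^{2·4·1}·(-1)^4·(-1)^2 = +1.
(2, 190190 / ℚ) ramifies at {5, 11, 13, 19}: a division algebra.

[5, 11, 13, 19]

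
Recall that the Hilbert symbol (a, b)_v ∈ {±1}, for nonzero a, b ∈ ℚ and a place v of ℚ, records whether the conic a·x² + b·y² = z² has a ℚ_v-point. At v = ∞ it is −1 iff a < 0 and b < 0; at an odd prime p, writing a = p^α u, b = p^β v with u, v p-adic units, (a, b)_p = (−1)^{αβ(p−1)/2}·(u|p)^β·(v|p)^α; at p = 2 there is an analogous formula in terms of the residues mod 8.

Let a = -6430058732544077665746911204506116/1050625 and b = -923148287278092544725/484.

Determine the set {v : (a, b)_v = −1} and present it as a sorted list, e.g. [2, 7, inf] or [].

[2, 11, 23, 29, 37, inf]

(a, b) ≡ (-19129, -468901) mod (ℚ^×)²; places V = {2, 3, 5, 7, 11, 19, 23, 29, 37, 41, 47, ∞}.
(a,b)_2: α=2, β=-2; u≡7, v≡3 (mod 8); ε(u)ε(v)=1·1, αω(v)=2·1, βω(u)=-2·0; sum ≡ 1  ⇒  -1.
(a,b)_23: α=2, u≡15; β=1, v≡11 (mod 23); (15|23)=-1, (11|23)=-1; sign (−1)^0·-1^1·-1^2 = -1.
(a,b)_29: α=2, u≡26; β=1, v≡9 (mod 29); (26|29)=-1, (9|29)=+1; sign (−1)^0·-1^1·+1^2 = -1.
(a,b)_47: α=3, u≡32; β=2, v≡36 (mod 47); (32|47)=+1, (36|47)=+1; sign (−1)^0·+1^2·+1^3 = +1.
(a,b)_5: α=-4, u≡4; β=2, v≡4 (mod 5); (4|5)=+1, (4|5)=+1; sign (−1)^0·+1^2·+1^-4 = +1.
(a,b)_7: α=2, u≡4; β=2, v≡1 (mod 7); (4|7)=+1, (1|7)=+1; sign (−1)^0·+1^2·+1^2 = +1.
(a,b)_19: α=4, u≡9; β=1, v≡15 (mod 19); (9|19)=+1, (15|19)=-1; sign (−1)^0·+1^1·-1^4 = +1.
(a,b)_3: α=10, u≡2; β=12, v≡2 (mod 3); (2|3)=-1, (2|3)=-1; sign (−1)^0·-1^12·-1^10 = +1.
(a,b)_11: α=3, u≡6; β=-2, v≡8 (mod 11); (6|11)=-1, (8|11)=-1; sign (−1)^0·-1^-2·-1^3 = -1.
(a,b)_41: α=-2, u≡2; β=0, v≡21 (mod 41); (2|41)=+1, (21|41)=+1; sign (−1)^0·+1^0·+1^-2 = +1.
(a,b)_∞: sgn(-19129)=−, sgn(-468901)=−, so -1.
(a,b)_37: α=5, u≡25; β=3, v≡24 (mod 37); (25|37)=+1, (24|37)=-1; sign (−1)^0·+1^3·-1^5 = -1.
|Ram(-19129, -468901)| = 6, even; anisotropic at {2, 11, 23, 29, 37, ∞}.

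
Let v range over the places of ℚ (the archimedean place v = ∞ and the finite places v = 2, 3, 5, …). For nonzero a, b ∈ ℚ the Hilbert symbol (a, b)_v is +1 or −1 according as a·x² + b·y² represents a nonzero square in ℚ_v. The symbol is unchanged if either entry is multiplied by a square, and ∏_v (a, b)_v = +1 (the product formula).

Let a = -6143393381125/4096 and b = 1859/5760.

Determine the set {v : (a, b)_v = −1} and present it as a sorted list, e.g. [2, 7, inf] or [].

[5, 7, 11, 13]

(a, b) ≡ (-5005, 110) mod (ℚ^×)²; places V = {2, 3, 5, 7, 11, 13, ∞}.
(a,b)_5: α=3, u≡1; β=-1, v≡2 (mod 5); (1|5)=+1, (2|5)=-1; sign (−1)^0·+1^-1·-1^3 = -1.
(a,b)_7: α=5, u≡6; β=0, v≡3 (mod 7); (6|7)=-1, (3|7)=-1; sign (−1)^0·-1^0·-1^5 = -1.
(a,b)_11: α=3, u≡8; β=1, v≡10 (mod 11); (8|11)=-1, (10|11)=-1; sign (−1)^1·-1^1·-1^3 = -1.
(a,b)_3: α=0, u≡2; β=-2, v≡2 (mod 3); (2|3)=-1, (2|3)=-1; sign (−1)^0·-1^-2·-1^0 = +1.
(a,b)_∞: sgn(-5005)=−, sgn(110)=+, so +1.
(a,b)_2: α=-12, β=-7; u≡3, v≡7 (mod 8); ε(u)ε(v)=1·1, αω(v)=-12·0, βω(u)=-7·1; sum ≡ 0  ⇒  +1.
(a,b)_13: α=3, u≡2; β=2, v≡11 (mod 13); (2|13)=-1, (11|13)=-1; sign (−1)^0·-1^2·-1^3 = -1.
Ram(-5005, 110) = {5, 7, 11, 13}; no ℚ_5-point on the conic.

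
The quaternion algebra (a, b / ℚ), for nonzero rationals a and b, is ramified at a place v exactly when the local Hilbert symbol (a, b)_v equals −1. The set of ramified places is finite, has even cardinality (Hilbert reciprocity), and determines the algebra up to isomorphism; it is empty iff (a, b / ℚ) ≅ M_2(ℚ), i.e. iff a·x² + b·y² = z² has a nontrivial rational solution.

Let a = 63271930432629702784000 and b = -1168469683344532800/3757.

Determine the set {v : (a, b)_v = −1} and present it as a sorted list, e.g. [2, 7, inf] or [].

[29, 37]

(a, b) ≡ (63085, -81809) mod (ℚ^×)²; places V = {2, 3, 5, 7, 11, 13, 17, 29, 31, 37, ∞}.
(a,b)_2: α=10, β=6; u≡5, v≡7 (mod 8); ε(u)ε(v)=0·1, αω(v)=10·0, βω(u)=6·1; sum ≡ 0  ⇒  +1.
(a,b)_∞: sgn(63085)=+, sgn(-81809)=−, so +1.
(a,b)_13: α=6, u≡4; β=-1, v≡1 (mod 13); (4|13)=+1, (1|13)=+1; sign (−1)^0·+1^-1·+1^6 = +1.
(a,b)_17: α=0, u≡8; β=-2, v≡7 (mod 17); (8|17)=+1, (7|17)=-1; sign (−1)^0·+1^-2·-1^0 = +1.
(a,b)_5: α=3, u≡2; β=2, v≡4 (mod 5); (2|5)=-1, (4|5)=+1; sign (−1)^0·-1^2·+1^3 = +1.
(a,b)_29: α=0, u≡14; β=1, v≡17 (mod 29); (14|29)=-1, (17|29)=-1; sign (−1)^0·-1^1·-1^0 = -1.
(a,b)_31: α=1, u≡18; β=3, v≡24 (mod 31); (18|31)=+1, (24|31)=-1; sign (−1)^1·+1^3·-1^1 = +1.
(a,b)_3: α=0, u≡1; β=6, v≡1 (mod 3); (1|3)=+1, (1|3)=+1; sign (−1)^0·+1^6·+1^0 = +1.
(a,b)_7: α=2, u≡1; β=1, v≡5 (mod 7); (1|7)=+1, (5|7)=-1; sign (−1)^0·+1^1·-1^2 = +1.
(a,b)_37: α=3, u≡33; β=2, v≡18 (mod 37); (33|37)=+1, (18|37)=-1; sign (−1)^0·+1^2·-1^3 = -1.
(a,b)_11: α=3, u≡5; β=2, v≡5 (mod 11); (5|11)=+1, (5|11)=+1; sign (−1)^0·+1^2·+1^3 = +1.
(63085, -81809 / ℚ) ramifies at {29, 37}: a division algebra.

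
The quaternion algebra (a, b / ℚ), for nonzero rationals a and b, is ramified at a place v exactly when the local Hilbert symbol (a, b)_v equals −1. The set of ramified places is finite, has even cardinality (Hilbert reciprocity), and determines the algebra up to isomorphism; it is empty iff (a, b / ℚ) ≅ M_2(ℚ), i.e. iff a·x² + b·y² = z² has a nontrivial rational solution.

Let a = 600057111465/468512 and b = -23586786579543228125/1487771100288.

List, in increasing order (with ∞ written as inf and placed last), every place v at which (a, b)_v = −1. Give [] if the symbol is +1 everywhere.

(a, b) ≡ (1330, -2170) mod (ℚ^×)²; places V = {2, 3, 5, 7, 11, 17, 19, 31, ∞}.
(a,b)_11: α=-4, u≡2; β=-6, v≡2 (mod 11); (2|11)=-1, (2|11)=-1; sign (−1)^0·-1^-6·-1^-4 = +1.
(a,b)_19: α=3, u≡18; β=4, v≡14 (mod 19); (18|19)=-1, (14|19)=-1; sign (−1)^0·-1^4·-1^3 = -1.
(a,b)_7: α=1, u≡1; β=1, v≡6 (mod 7); (1|7)=+1, (6|7)=-1; sign (−1)^1·+1^1·-1^1 = +1.
(a,b)_31: α=2, u≡10; β=5, v≡29 (mod 31); (10|31)=+1, (29|31)=-1; sign (−1)^0·+1^5·-1^2 = +1.
(a,b)_2: α=-5, β=-7; u≡1, v≡3 (mod 8); ε(u)ε(v)=0·1, αω(v)=-5·1, βω(u)=-7·0; sum ≡ 1  ⇒  -1.
(a,b)_17: α=2, u≡4; β=2, v≡12 (mod 17); (4|17)=+1, (12|17)=-1; sign (−1)^0·+1^2·-1^2 = +1.
(a,b)_5: α=1, u≡4; β=5, v≡4 (mod 5); (4|5)=+1, (4|5)=+1; sign (−1)^0·+1^5·+1^1 = +1.
(a,b)_∞: sgn(1330)=+, sgn(-2170)=−, so +1.
(a,b)_3: α=2, u≡1; β=-8, v≡2 (mod 3); (1|3)=+1, (2|3)=-1; sign (−1)^0·+1^-8·-1^2 = +1.
|Ram(1330, -2170)| = 2, even; anisotropic at {2, 19}.

[2, 19]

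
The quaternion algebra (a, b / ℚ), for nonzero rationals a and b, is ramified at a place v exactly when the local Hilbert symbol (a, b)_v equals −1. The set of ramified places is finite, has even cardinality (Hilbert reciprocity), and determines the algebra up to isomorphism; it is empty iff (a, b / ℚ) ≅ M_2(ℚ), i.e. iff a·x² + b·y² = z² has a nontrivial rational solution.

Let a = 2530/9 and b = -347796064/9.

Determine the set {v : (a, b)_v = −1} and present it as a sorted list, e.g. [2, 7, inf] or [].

[2, 7, 17, 23]

(a, b) ≡ (2530, -60214) mod (ℚ^×)²; places V = {2, 3, 5, 7, 11, 17, 19, 23, ∞}.
(a,b)_3: α=-2, u≡1; β=-2, v≡2 (mod 3); (1|3)=+1, (2|3)=-1; sign (−1)^0·+1^-2·-1^-2 = +1.
(a,b)_5: α=1, u≡4; β=0, v≡4 (mod 5); (4|5)=+1, (4|5)=+1; sign (−1)^0·+1^0·+1^1 = +1.
(a,b)_7: α=0, u≡5; β=1, v≡4 (mod 7); (5|7)=-1, (4|7)=+1; sign (−1)^0·-1^1·+1^0 = -1.
(a,b)_∞: sgn(2530)=+, sgn(-60214)=−, so +1.
(a,b)_23: α=1, u≡2; β=1, v≡9 (mod 23); (2|23)=+1, (9|23)=+1; sign (−1)^1·+1^1·+1^1 = -1.
(a,b)_2: α=1, β=5; u≡1, v≡5 (mod 8); ε(u)ε(v)=0·0, αω(v)=1·1, βω(u)=5·0; sum ≡ 1  ⇒  -1.
(a,b)_11: α=1, u≡6; β=1, v≡9 (mod 11); (6|11)=-1, (9|11)=+1; sign (−1)^1·-1^1·+1^1 = +1.
(a,b)_17: α=0, u≡11; β=1, v≡14 (mod 17); (11|17)=-1, (14|17)=-1; sign (−1)^0·-1^1·-1^0 = -1.
(a,b)_19: α=0, u≡13; β=2, v≡1 (mod 19); (13|19)=-1, (1|19)=+1; sign (−1)^0·-1^2·+1^0 = +1.
|Ram(2530, -60214)| = 4, even; anisotropic at {2, 7, 17, 23}.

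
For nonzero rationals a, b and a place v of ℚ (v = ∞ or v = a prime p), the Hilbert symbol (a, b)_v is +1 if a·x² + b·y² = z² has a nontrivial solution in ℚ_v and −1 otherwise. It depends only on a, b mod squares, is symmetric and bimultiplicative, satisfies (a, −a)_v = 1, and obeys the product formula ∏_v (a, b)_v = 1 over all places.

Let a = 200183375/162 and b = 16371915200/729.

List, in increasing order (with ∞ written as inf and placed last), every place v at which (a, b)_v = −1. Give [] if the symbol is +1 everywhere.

(a, b) ≡ (6670, 23) mod (ℚ^×)²; places V = {2, 3, 5, 7, 23, 29, ∞}.
(a,b)_5: α=3, u≡1; β=2, v≡2 (mod 5); (1|5)=+1, (2|5)=-1; sign (−1)^0·+1^2·-1^3 = -1.
(a,b)_∞: sgn(6670)=+, sgn(23)=+, so +1.
(a,b)_2: α=-1, β=6; u≡7, v≡7 (mod 8); ε(u)ε(v)=1·1, αω(v)=-1·0, βω(u)=6·0; sum ≡ 1  ⇒  -1.
(a,b)_7: α=4, u≡5; β=0, v≡4 (mod 7); (5|7)=-1, (4|7)=+1; sign (−1)^0·-1^0·+1^4 = +1.
(a,b)_3: α=-4, u≡1; β=-6, v≡2 (mod 3); (1|3)=+1, (2|3)=-1; sign (−1)^0·+1^-6·-1^-4 = +1.
(a,b)_23: α=1, u≡11; β=3, v≡12 (mod 23); (11|23)=-1, (12|23)=+1; sign (−1)^1·-1^3·+1^1 = +1.
(a,b)_29: α=1, u≡2; β=2, v≡20 (mod 29); (2|29)=-1, (20|29)=+1; sign (−1)^0·-1^2·+1^1 = +1.
(6670, 23 / ℚ) ramifies at {2, 5}: a division algebra.

[2, 5]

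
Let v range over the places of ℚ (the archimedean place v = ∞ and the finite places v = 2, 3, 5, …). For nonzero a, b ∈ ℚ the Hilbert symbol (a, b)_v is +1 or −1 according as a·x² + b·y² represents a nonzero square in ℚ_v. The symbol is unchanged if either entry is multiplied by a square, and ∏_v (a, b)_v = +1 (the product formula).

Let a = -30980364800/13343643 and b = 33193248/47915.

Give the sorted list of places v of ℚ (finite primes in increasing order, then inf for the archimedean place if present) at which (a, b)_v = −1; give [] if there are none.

(a, b) ≡ (-7854, 39270) mod (ℚ^×)²; places V = {2, 3, 5, 7, 11, 17, 19, 37, 43, ∞}.
(a,b)_∞: sgn(-7854)=−, sgn(39270)=+, so +1.
(a,b)_11: α=1, u≡5; β=1, v≡7 (mod 11); (5|11)=+1, (7|11)=-1; sign (−1)^1·+1^1·-1^1 = +1.
(a,b)_3: α=-3, u≡1; β=1, v≡1 (mod 3); (1|3)=+1, (1|3)=+1; sign (−1)^1·+1^1·+1^-3 = -1.
(a,b)_7: α=1, u≡3; β=-1, v≡3 (mod 7); (3|7)=-1, (3|7)=-1; sign (−1)^1·-1^-1·-1^1 = -1.
(a,b)_19: α=-2, u≡10; β=0, v≡6 (mod 19); (10|19)=-1, (6|19)=+1; sign (−1)^0·-1^0·+1^-2 = +1.
(a,b)_17: α=1, u≡5; β=1, v≡1 (mod 17); (5|17)=-1, (1|17)=+1; sign (−1)^0·-1^1·+1^1 = -1.
(a,b)_2: α=9, β=5; u≡1, v≡3 (mod 8); ε(u)ε(v)=0·1, αω(v)=9·1, βω(u)=5·0; sum ≡ 1  ⇒  -1.
(a,b)_5: α=2, u≡1; β=-1, v≡1 (mod 5); (1|5)=+1, (1|5)=+1; sign (−1)^0·+1^-1·+1^2 = +1.
(a,b)_37: α=-2, u≡26; β=-2, v≡22 (mod 37); (26|37)=+1, (22|37)=-1; sign (−1)^0·+1^-2·-1^-2 = +1.
(a,b)_43: α=2, u≡15; β=2, v≡38 (mod 43); (15|43)=+1, (38|43)=+1; sign (−1)^0·+1^2·+1^2 = +1.
(-7854, 39270 / ℚ) ramifies at {2, 3, 7, 17}: a division algebra.

[2, 3, 7, 17]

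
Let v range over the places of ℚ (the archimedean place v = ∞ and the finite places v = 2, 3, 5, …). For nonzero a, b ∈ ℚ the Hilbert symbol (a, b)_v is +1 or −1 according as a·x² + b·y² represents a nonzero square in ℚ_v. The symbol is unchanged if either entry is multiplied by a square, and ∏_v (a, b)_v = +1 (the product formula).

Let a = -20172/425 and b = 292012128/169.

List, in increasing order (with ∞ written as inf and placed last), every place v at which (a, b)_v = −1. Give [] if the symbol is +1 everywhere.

[2, 3]

(a, b) ≡ (-51, 102) mod (ℚ^×)²; places V = {2, 3, 5, 13, 17, 41, 47, ∞}.
(a,b)_13: α=0, u≡12; β=-2, v≡5 (mod 13); (12|13)=+1, (5|13)=-1; sign (−1)^0·+1^-2·-1^0 = +1.
(a,b)_17: α=-1, u≡3; β=1, v≡7 (mod 17); (3|17)=-1, (7|17)=-1; sign (−1)^0·-1^1·-1^-1 = +1.
(a,b)_3: α=1, u≡1; β=5, v≡1 (mod 3); (1|3)=+1, (1|3)=+1; sign (−1)^1·+1^5·+1^1 = -1.
(a,b)_∞: sgn(-51)=−, sgn(102)=+, so +1.
(a,b)_41: α=2, u≡32; β=0, v≡33 (mod 41); (32|41)=+1, (33|41)=+1; sign (−1)^0·+1^0·+1^2 = +1.
(a,b)_5: α=-2, u≡4; β=0, v≡2 (mod 5); (4|5)=+1, (2|5)=-1; sign (−1)^0·+1^0·-1^-2 = +1.
(a,b)_47: α=0, u≡19; β=2, v≡1 (mod 47); (19|47)=-1, (1|47)=+1; sign (−1)^0·-1^2·+1^0 = +1.
(a,b)_2: α=2, β=5; u≡5, v≡3 (mod 8); ε(u)ε(v)=0·1, αω(v)=2·1, βω(u)=5·1; sum ≡ 1  ⇒  -1.
(-51, 102 / ℚ) ramifies at {2, 3}: a division algebra.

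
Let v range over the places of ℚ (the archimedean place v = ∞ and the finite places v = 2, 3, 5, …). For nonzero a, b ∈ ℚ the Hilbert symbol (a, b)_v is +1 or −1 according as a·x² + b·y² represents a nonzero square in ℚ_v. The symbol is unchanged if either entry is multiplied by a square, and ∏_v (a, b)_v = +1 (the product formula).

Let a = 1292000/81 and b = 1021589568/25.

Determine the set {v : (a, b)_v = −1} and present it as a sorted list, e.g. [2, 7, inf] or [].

Mod squares: a ≡ 3230, b ≡ 17. Check v ∈ {∞, 2, 3, 5, 17, 19}.
v=19: a=19^1·(≡15), b=19^2·(≡11) mod 19; (15|19)=-1, (11|19)=+1; (−1)^{1·2·9}·(-1)^2·(+1)^1 = +1.
v=5: a=5^3·(≡1), b=5^-2·(≡3) mod 5; (1|5)=+1, (3|5)=-1; (−1)^{3·-2·2}·(+1)^-2·(-1)^3 = -1.
v=∞: 3230 > 0 and 17 > 0  ⇒  (a,b)_∞ = +1.
v=3: a=3^-4·(≡2), b=3^2·(≡2) mod 3; (2|3)=-1, (2|3)=-1; (−1)^{-4·2·1}·(-1)^2·(-1)^-4 = +1.
v=2: v_2(a)=5, v_2(b)=6; units ≡ 7, 1 (mod 8); ε·ε+αω+βω = 1·0+5·0+6·0 ≡ 0  ⇒  (a,b)_2 = +1.
v=17: a=17^1·(≡6), b=17^3·(≡16) mod 17; (6|17)=-1, (16|17)=+1; (−1)^{1·3·8}·(-1)^3·(+1)^1 = -1.
Ram(3230, 17) = {5, 17}; no ℚ_5-point on the conic.

[5, 17]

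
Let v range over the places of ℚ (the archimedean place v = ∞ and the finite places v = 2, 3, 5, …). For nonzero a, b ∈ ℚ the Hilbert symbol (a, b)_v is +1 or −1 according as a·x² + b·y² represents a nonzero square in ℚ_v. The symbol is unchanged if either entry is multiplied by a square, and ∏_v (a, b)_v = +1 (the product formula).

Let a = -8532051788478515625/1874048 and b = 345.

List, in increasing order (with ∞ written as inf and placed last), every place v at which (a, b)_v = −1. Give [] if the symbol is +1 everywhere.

[3, 5, 17, 29]

Mod squares: a ≡ -12586290, b ≡ 345. Check v ∈ {∞, 2, 3, 5, 11, 17, 23, 29, 37}.
v=∞: -12586290 < 0 and 345 > 0  ⇒  (a,b)_∞ = +1.
v=11: a=11^-4·(≡5), b=11^0·(≡4) mod 11; (5|11)=+1, (4|11)=+1; (−1)^{-4·0·5}·(+1)^0·(+1)^-4 = +1.
v=17: a=17^1·(≡7), b=17^0·(≡5) mod 17; (7|17)=-1, (5|17)=-1; (−1)^{1·0·8}·(-1)^0·(-1)^1 = -1.
v=2: v_2(a)=-7, v_2(b)=0; units ≡ 7, 1 (mod 8); ε·ε+αω+βω = 1·0+-7·0+0·0 ≡ 0  ⇒  (a,b)_2 = +1.
v=3: a=3^9·(≡1), b=3^1·(≡1) mod 3; (1|3)=+1, (1|3)=+1; (−1)^{9·1·1}·(+1)^1·(+1)^9 = -1.
v=37: a=37^1·(≡31), b=37^0·(≡12) mod 37; (31|37)=-1, (12|37)=+1; (−1)^{1·0·18}·(-1)^0·(+1)^1 = +1.
v=5: a=5^9·(≡3), b=5^1·(≡4) mod 5; (3|5)=-1, (4|5)=+1; (−1)^{9·1·2}·(-1)^1·(+1)^9 = -1.
v=29: a=29^1·(≡9), b=29^0·(≡26) mod 29; (9|29)=+1, (26|29)=-1; (−1)^{1·0·14}·(+1)^0·(-1)^1 = -1.
v=23: a=23^3·(≡8), b=23^1·(≡15) mod 23; (8|23)=+1, (15|23)=-1; (−1)^{3·1·11}·(+1)^1·(-1)^3 = +1.
(-12586290, 345 / ℚ) ramifies at {3, 5, 17, 29}: a division algebra.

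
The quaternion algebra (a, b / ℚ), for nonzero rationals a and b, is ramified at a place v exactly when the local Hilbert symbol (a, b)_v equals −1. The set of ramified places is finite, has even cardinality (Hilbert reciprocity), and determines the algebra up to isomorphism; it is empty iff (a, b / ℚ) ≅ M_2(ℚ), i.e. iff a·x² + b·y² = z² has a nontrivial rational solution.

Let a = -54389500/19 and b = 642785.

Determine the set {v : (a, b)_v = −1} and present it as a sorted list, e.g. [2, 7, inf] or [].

[5, 11, 13, 19]

Mod squares: a ≡ -85405, b ≡ 642785. Check v ∈ {∞, 2, 5, 11, 13, 19, 29, 31}.
v=19: a=19^-1·(≡14), b=19^0·(≡15) mod 19; (14|19)=-1, (15|19)=-1; (−1)^{-1·0·9}·(-1)^0·(-1)^-1 = -1.
v=∞: -85405 < 0 and 642785 > 0  ⇒  (a,b)_∞ = +1.
v=31: a=31^1·(≡2), b=31^1·(≡27) mod 31; (2|31)=+1, (27|31)=-1; (−1)^{1·1·15}·(+1)^1·(-1)^1 = +1.
v=13: a=13^0·(≡5), b=13^1·(≡6) mod 13; (5|13)=-1, (6|13)=-1; (−1)^{0·1·6}·(-1)^1·(-1)^0 = -1.
v=5: a=5^3·(≡1), b=5^1·(≡2) mod 5; (1|5)=+1, (2|5)=-1; (−1)^{3·1·2}·(+1)^1·(-1)^3 = -1.
v=2: v_2(a)=2, v_2(b)=0; units ≡ 3, 1 (mod 8); ε·ε+αω+βω = 1·0+2·0+0·1 ≡ 0  ⇒  (a,b)_2 = +1.
v=29: a=29^1·(≡7), b=29^1·(≡9) mod 29; (7|29)=+1, (9|29)=+1; (−1)^{1·1·14}·(+1)^1·(+1)^1 = +1.
v=11: a=11^2·(≡6), b=11^1·(≡3) mod 11; (6|11)=-1, (3|11)=+1; (−1)^{2·1·5}·(-1)^1·(+1)^2 = -1.
|Ram(-85405, 642785)| = 4, even; anisotropic at {5, 11, 13, 19}.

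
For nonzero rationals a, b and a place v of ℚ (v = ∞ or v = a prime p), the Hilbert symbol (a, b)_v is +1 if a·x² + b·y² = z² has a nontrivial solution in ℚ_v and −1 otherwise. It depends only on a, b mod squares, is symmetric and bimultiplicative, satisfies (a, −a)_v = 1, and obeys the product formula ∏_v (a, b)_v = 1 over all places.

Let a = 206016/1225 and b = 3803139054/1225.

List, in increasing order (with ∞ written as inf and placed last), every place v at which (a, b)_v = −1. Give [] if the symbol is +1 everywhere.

[11, 13, 17, 37]

Mod squares: a ≡ 3219, b ≡ 5216926. Check v ∈ {∞, 2, 3, 5, 7, 11, 13, 17, 29, 37}.
v=29: a=29^1·(≡4), b=29^1·(≡4) mod 29; (4|29)=+1, (4|29)=+1; (−1)^{1·1·14}·(+1)^1·(+1)^1 = +1.
v=∞: 3219 > 0 and 5216926 > 0  ⇒  (a,b)_∞ = +1.
v=13: a=13^0·(≡6), b=13^1·(≡6) mod 13; (6|13)=-1, (6|13)=-1; (−1)^{0·1·6}·(-1)^1·(-1)^0 = -1.
v=17: a=17^0·(≡10), b=17^1·(≡12) mod 17; (10|17)=-1, (12|17)=-1; (−1)^{0·1·8}·(-1)^1·(-1)^0 = -1.
v=37: a=37^1·(≡23), b=37^1·(≡34) mod 37; (23|37)=-1, (34|37)=+1; (−1)^{1·1·18}·(-1)^1·(+1)^1 = -1.
v=5: a=5^-2·(≡4), b=5^-2·(≡1) mod 5; (4|5)=+1, (1|5)=+1; (−1)^{-2·-2·2}·(+1)^-2·(+1)^-2 = +1.
v=2: v_2(a)=6, v_2(b)=1; units ≡ 3, 7 (mod 8); ε·ε+αω+βω = 1·1+6·0+1·1 ≡ 0  ⇒  (a,b)_2 = +1.
v=11: a=11^0·(≡2), b=11^1·(≡9) mod 11; (2|11)=-1, (9|11)=+1; (−1)^{0·1·5}·(-1)^1·(+1)^0 = -1.
v=7: a=7^-2·(≡5), b=7^-2·(≡2) mod 7; (5|7)=-1, (2|7)=+1; (−1)^{-2·-2·3}·(-1)^-2·(+1)^-2 = +1.
v=3: a=3^1·(≡2), b=3^6·(≡1) mod 3; (2|3)=-1, (1|3)=+1; (−1)^{1·6·1}·(-1)^6·(+1)^1 = +1.
Ram(3219, 5216926) = {11, 13, 17, 37}; no ℚ_11-point on the conic.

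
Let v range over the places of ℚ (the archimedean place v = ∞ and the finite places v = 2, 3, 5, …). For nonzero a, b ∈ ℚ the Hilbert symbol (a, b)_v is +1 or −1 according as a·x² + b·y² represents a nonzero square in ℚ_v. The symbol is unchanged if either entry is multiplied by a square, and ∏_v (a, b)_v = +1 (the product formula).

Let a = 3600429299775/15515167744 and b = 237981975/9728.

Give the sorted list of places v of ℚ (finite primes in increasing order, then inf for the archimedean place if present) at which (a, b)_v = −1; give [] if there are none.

(a, b) ≡ (4389, 8778) mod (ℚ^×)²; places V = {2, 3, 5, 7, 11, 19, 29, 41, 47, ∞}.
(a,b)_7: α=3, u≡2; β=3, v≡4 (mod 7); (2|7)=+1, (4|7)=+1; sign (−1)^1·+1^3·+1^3 = -1.
(a,b)_41: α=2, u≡21; β=0, v≡9 (mod 41); (21|41)=+1, (9|41)=+1; sign (−1)^0·+1^0·+1^2 = +1.
(a,b)_5: α=2, u≡4; β=2, v≡3 (mod 5); (4|5)=+1, (3|5)=-1; sign (−1)^0·+1^2·-1^2 = +1.
(a,b)_19: α=-3, u≡18; β=-1, v≡17 (mod 19); (18|19)=-1, (17|19)=+1; sign (−1)^1·-1^-1·+1^-3 = +1.
(a,b)_11: α=1, u≡3; β=1, v≡6 (mod 11); (3|11)=+1, (6|11)=-1; sign (−1)^1·+1^1·-1^1 = +1.
(a,b)_47: α=-2, u≡37; β=0, v≡34 (mod 47); (37|47)=+1, (34|47)=+1; sign (−1)^0·+1^0·+1^-2 = +1.
(a,b)_∞: sgn(4389)=+, sgn(8778)=+, so +1.
(a,b)_29: α=2, u≡26; β=2, v≡24 (mod 29); (26|29)=-1, (24|29)=+1; sign (−1)^0·-1^2·+1^2 = +1.
(a,b)_2: α=-10, β=-9; u≡5, v≡5 (mod 8); ε(u)ε(v)=0·0, αω(v)=-10·1, βω(u)=-9·1; sum ≡ 1  ⇒  -1.
(a,b)_3: α=3, u≡2; β=1, v≡1 (mod 3); (2|3)=-1, (1|3)=+1; sign (−1)^1·-1^1·+1^3 = +1.
Ram(4389, 8778) = {2, 7}; no ℚ_2-point on the conic.

[2, 7]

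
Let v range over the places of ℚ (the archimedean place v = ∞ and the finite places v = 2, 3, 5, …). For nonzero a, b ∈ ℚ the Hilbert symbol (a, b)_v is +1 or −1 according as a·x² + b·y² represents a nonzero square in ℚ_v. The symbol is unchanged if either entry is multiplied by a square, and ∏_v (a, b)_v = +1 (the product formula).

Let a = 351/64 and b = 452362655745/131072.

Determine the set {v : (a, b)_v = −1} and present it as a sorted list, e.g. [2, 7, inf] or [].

(a, b) ≡ (39, 210) mod (ℚ^×)²; places V = {2, 3, 5, 7, 11, 13, 17, ∞}.
(a,b)_∞: sgn(39)=+, sgn(210)=+, so +1.
(a,b)_3: α=3, u≡1; β=7, v≡1 (mod 3); (1|3)=+1, (1|3)=+1; sign (−1)^1·+1^7·+1^3 = -1.
(a,b)_11: α=0, u≡6; β=2, v≡1 (mod 11); (6|11)=-1, (1|11)=+1; sign (−1)^0·-1^2·+1^0 = +1.
(a,b)_2: α=-6, β=-17; u≡7, v≡1 (mod 8); ε(u)ε(v)=1·0, αω(v)=-6·0, βω(u)=-17·0; sum ≡ 0  ⇒  +1.
(a,b)_13: α=1, u≡12; β=2, v≡2 (mod 13); (12|13)=+1, (2|13)=-1; sign (−1)^0·+1^2·-1^1 = -1.
(a,b)_7: α=0, u≡1; β=1, v≡1 (mod 7); (1|7)=+1, (1|7)=+1; sign (−1)^0·+1^1·+1^0 = +1.
(a,b)_5: α=0, u≡4; β=1, v≡2 (mod 5); (4|5)=+1, (2|5)=-1; sign (−1)^0·+1^1·-1^0 = +1.
(a,b)_17: α=0, u≡10; β=2, v≡6 (mod 17); (10|17)=-1, (6|17)=-1; sign (−1)^0·-1^2·-1^0 = +1.
(39, 210 / ℚ) ramifies at {3, 13}: a division algebra.

[3, 13]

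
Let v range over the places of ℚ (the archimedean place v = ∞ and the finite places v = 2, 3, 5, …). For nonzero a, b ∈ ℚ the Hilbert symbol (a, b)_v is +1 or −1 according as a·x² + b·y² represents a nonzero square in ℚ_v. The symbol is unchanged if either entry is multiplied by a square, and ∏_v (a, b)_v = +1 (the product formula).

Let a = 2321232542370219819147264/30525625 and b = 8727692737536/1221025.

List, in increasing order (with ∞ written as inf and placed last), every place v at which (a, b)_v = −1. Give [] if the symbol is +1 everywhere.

[23, 29]

Mod squares: a ≡ 25346, b ≡ 551. Check v ∈ {∞, 2, 3, 5, 13, 17, 19, 23, 29}.
v=19: a=19^5·(≡16), b=19^3·(≡8) mod 19; (16|19)=+1, (8|19)=-1; (−1)^{5·3·9}·(+1)^3·(-1)^5 = +1.
v=29: a=29^3·(≡5), b=29^1·(≡8) mod 29; (5|29)=+1, (8|29)=-1; (−1)^{3·1·14}·(+1)^1·(-1)^3 = -1.
v=23: a=23^5·(≡17), b=23^2·(≡19) mod 23; (17|23)=-1, (19|23)=-1; (−1)^{5·2·11}·(-1)^2·(-1)^5 = -1.
v=17: a=17^-2·(≡16), b=17^-2·(≡10) mod 17; (16|17)=+1, (10|17)=-1; (−1)^{-2·-2·8}·(+1)^-2·(-1)^-2 = +1.
v=∞: 25346 > 0 and 551 > 0  ⇒  (a,b)_∞ = +1.
v=3: a=3^6·(≡2), b=3^4·(≡2) mod 3; (2|3)=-1, (2|3)=-1; (−1)^{6·4·1}·(-1)^4·(-1)^6 = +1.
v=5: a=5^-4·(≡4), b=5^-2·(≡1) mod 5; (4|5)=+1, (1|5)=+1; (−1)^{-4·-2·2}·(+1)^-2·(+1)^-4 = +1.
v=2: v_2(a)=13, v_2(b)=10; units ≡ 1, 7 (mod 8); ε·ε+αω+βω = 0·1+13·0+10·0 ≡ 0  ⇒  (a,b)_2 = +1.
v=13: a=13^-2·(≡1), b=13^-2·(≡11) mod 13; (1|13)=+1, (11|13)=-1; (−1)^{-2·-2·6}·(+1)^-2·(-1)^-2 = +1.
|Ram(25346, 551)| = 2, even; anisotropic at {23, 29}.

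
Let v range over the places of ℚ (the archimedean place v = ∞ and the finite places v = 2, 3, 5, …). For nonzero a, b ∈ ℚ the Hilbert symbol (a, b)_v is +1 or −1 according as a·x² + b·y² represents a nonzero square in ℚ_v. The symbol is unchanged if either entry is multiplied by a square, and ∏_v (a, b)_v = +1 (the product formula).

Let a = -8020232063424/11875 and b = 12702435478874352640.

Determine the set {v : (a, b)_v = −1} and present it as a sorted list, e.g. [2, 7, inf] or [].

[2, 17, 23, 47]

(a, b) ≡ (-2444141, 235) mod (ℚ^×)²; places V = {2, 3, 5, 7, 11, 13, 17, 19, 23, 47, ∞}.
(a,b)_47: α=3, u≡40; β=5, v≡44 (mod 47); (40|47)=-1, (44|47)=-1; sign (−1)^1·-1^5·-1^3 = -1.
(a,b)_3: α=2, u≡1; β=0, v≡1 (mod 3); (1|3)=+1, (1|3)=+1; sign (−1)^0·+1^0·+1^2 = +1.
(a,b)_13: α=0, u≡5; β=2, v≡9 (mod 13); (5|13)=-1, (9|13)=+1; sign (−1)^0·-1^2·+1^0 = +1.
(a,b)_∞: sgn(-2444141)=−, sgn(235)=+, so +1.
(a,b)_5: α=-4, u≡4; β=1, v≡3 (mod 5); (4|5)=+1, (3|5)=-1; sign (−1)^0·+1^1·-1^-4 = +1.
(a,b)_19: α=-1, u≡3; β=0, v≡6 (mod 19); (3|19)=-1, (6|19)=+1; sign (−1)^0·-1^0·+1^-1 = +1.
(a,b)_23: α=1, u≡18; β=2, v≡5 (mod 23); (18|23)=+1, (5|23)=-1; sign (−1)^0·+1^2·-1^1 = -1.
(a,b)_17: α=1, u≡16; β=0, v≡14 (mod 17); (16|17)=+1, (14|17)=-1; sign (−1)^0·+1^0·-1^1 = -1.
(a,b)_7: α=3, u≡4; β=0, v≡2 (mod 7); (4|7)=+1, (2|7)=+1; sign (−1)^0·+1^0·+1^3 = +1.
(a,b)_11: α=0, u≡4; β=2, v≡9 (mod 11); (4|11)=+1, (9|11)=+1; sign (−1)^0·+1^2·+1^0 = +1.
(a,b)_2: α=6, β=10; u≡3, v≡3 (mod 8); ε(u)ε(v)=1·1, αω(v)=6·1, βω(u)=10·1; sum ≡ 1  ⇒  -1.
|Ram(-2444141, 235)| = 4, even; anisotropic at {2, 17, 23, 47}.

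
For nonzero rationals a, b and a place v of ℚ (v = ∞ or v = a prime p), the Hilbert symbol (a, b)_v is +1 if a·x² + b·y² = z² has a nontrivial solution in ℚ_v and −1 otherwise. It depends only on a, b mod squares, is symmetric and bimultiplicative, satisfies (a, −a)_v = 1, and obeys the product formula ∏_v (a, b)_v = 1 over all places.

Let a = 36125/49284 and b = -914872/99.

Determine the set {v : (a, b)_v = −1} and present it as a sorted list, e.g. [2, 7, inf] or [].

Mod squares: a ≡ 5, b ≡ -2618. Check v ∈ {∞, 2, 3, 5, 7, 11, 17, 31, 37}.
v=37: a=37^-2·(≡24), b=37^0·(≡7) mod 37; (24|37)=-1, (7|37)=+1; (−1)^{-2·0·18}·(-1)^0·(+1)^-2 = +1.
v=5: a=5^3·(≡1), b=5^0·(≡2) mod 5; (1|5)=+1, (2|5)=-1; (−1)^{3·0·2}·(+1)^0·(-1)^3 = -1.
v=3: a=3^-2·(≡2), b=3^-2·(≡1) mod 3; (2|3)=-1, (1|3)=+1; (−1)^{-2·-2·1}·(-1)^-2·(+1)^-2 = +1.
v=∞: 5 > 0 and -2618 < 0  ⇒  (a,b)_∞ = +1.
v=17: a=17^2·(≡6), b=17^1·(≡15) mod 17; (6|17)=-1, (15|17)=+1; (−1)^{2·1·8}·(-1)^1·(+1)^2 = -1.
v=11: a=11^0·(≡3), b=11^-1·(≡1) mod 11; (3|11)=+1, (1|11)=+1; (−1)^{0·-1·5}·(+1)^-1·(+1)^0 = +1.
v=7: a=7^0·(≡3), b=7^1·(≡1) mod 7; (3|7)=-1, (1|7)=+1; (−1)^{0·1·3}·(-1)^1·(+1)^0 = -1.
v=31: a=31^0·(≡19), b=31^2·(≡17) mod 31; (19|31)=+1, (17|31)=-1; (−1)^{0·2·15}·(+1)^2·(-1)^0 = +1.
v=2: v_2(a)=-2, v_2(b)=3; units ≡ 5, 3 (mod 8); ε·ε+αω+βω = 0·1+-2·1+3·1 ≡ 1  ⇒  (a,b)_2 = -1.
(5, -2618 / ℚ) ramifies at {2, 5, 7, 17}: a division algebra.

[2, 5, 7, 17]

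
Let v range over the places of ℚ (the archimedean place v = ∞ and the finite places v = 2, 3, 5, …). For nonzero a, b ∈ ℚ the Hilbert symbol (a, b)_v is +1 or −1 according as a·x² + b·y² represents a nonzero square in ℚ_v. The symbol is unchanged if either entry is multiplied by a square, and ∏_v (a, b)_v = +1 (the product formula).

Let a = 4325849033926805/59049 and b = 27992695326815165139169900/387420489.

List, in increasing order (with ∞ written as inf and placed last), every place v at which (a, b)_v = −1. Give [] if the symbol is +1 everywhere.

[]

(a, b) ≡ (5, 451) mod (ℚ^×)²; places V = {2, 3, 5, 7, 11, 41, ∞}.
(a,b)_11: α=8, u≡3; β=13, v≡7 (mod 11); (3|11)=+1, (7|11)=-1; sign (−1)^0·+1^13·-1^8 = +1.
(a,b)_2: α=0, β=2; u≡5, v≡3 (mod 8); ε(u)ε(v)=0·1, αω(v)=0·1, βω(u)=2·1; sum ≡ 0  ⇒  +1.
(a,b)_∞: sgn(5)=+, sgn(451)=+, so +1.
(a,b)_41: α=2, u≡4; β=3, v≡34 (mod 41); (4|41)=+1, (34|41)=-1; sign (−1)^0·+1^3·-1^2 = +1.
(a,b)_5: α=1, u≡4; β=2, v≡4 (mod 5); (4|5)=+1, (4|5)=+1; sign (−1)^0·+1^2·+1^1 = +1.
(a,b)_7: α=4, u≡6; β=6, v≡6 (mod 7); (6|7)=-1, (6|7)=-1; sign (−1)^0·-1^6·-1^4 = +1.
(a,b)_3: α=-10, u≡2; β=-18, v≡1 (mod 3); (2|3)=-1, (1|3)=+1; sign (−1)^0·-1^-18·+1^-10 = +1.
Every local symbol is +1, so the conic 5·x² + 451·y² = z² has ℚ_v-points for all v and hence a ℚ-point; (a, b / ℚ) ≅ M_2(ℚ).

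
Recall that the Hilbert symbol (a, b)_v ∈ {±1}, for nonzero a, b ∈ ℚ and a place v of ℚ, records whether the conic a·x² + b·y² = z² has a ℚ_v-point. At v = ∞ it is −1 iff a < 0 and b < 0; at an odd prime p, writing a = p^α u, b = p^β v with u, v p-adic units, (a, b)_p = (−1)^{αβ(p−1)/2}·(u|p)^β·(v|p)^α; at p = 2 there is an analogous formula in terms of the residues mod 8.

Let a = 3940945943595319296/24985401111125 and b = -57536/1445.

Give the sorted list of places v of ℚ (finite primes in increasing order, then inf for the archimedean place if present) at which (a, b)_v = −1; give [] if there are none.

[19, 29]

(a, b) ≡ (85405, -4495) mod (ℚ^×)²; places V = {2, 3, 5, 7, 11, 13, 17, 19, 29, 31, ∞}.
(a,b)_19: α=1, u≡5; β=0, v≡15 (mod 19); (5|19)=+1, (15|19)=-1; sign (−1)^0·+1^0·-1^1 = -1.
(a,b)_2: α=18, β=6; u≡5, v≡1 (mod 8); ε(u)ε(v)=0·0, αω(v)=18·0, βω(u)=6·1; sum ≡ 0  ⇒  +1.
(a,b)_13: α=-2, u≡7; β=0, v≡1 (mod 13); (7|13)=-1, (1|13)=+1; sign (−1)^0·-1^0·+1^-2 = +1.
(a,b)_29: α=3, u≡6; β=1, v≡14 (mod 29); (6|29)=+1, (14|29)=-1; sign (−1)^0·+1^1·-1^3 = -1.
(a,b)_5: α=-3, u≡4; β=-1, v≡1 (mod 5); (4|5)=+1, (1|5)=+1; sign (−1)^0·+1^-1·+1^-3 = +1.
(a,b)_11: α=2, u≡5; β=0, v≡4 (mod 11); (5|11)=+1, (4|11)=+1; sign (−1)^0·+1^0·+1^2 = +1.
(a,b)_3: α=2, u≡1; β=0, v≡2 (mod 3); (1|3)=+1, (2|3)=-1; sign (−1)^0·+1^0·-1^2 = +1.
(a,b)_∞: sgn(85405)=+, sgn(-4495)=−, so +1.
(a,b)_17: α=-6, u≡6; β=-2, v≡12 (mod 17); (6|17)=-1, (12|17)=-1; sign (−1)^0·-1^-2·-1^-6 = +1.
(a,b)_7: α=-2, u≡6; β=0, v≡6 (mod 7); (6|7)=-1, (6|7)=-1; sign (−1)^0·-1^0·-1^-2 = +1.
(a,b)_31: α=3, u≡3; β=1, v≡10 (mod 31); (3|31)=-1, (10|31)=+1; sign (−1)^1·-1^1·+1^3 = +1.
|Ram(85405, -4495)| = 2, even; anisotropic at {19, 29}.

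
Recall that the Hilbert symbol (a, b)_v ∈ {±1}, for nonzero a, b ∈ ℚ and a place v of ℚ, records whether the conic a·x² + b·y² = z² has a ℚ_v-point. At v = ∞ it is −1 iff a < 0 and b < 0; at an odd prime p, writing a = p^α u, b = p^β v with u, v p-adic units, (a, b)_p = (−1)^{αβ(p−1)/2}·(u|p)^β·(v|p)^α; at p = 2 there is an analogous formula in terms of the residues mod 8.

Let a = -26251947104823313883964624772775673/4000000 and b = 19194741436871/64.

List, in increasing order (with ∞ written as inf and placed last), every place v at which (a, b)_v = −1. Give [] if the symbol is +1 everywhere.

(a, b) ≡ (-29393, 31031) mod (ℚ^×)²; places V = {2, 3, 5, 7, 11, 13, 17, 19, 31, ∞}.
(a,b)_∞: sgn(-29393)=−, sgn(31031)=+, so +1.
(a,b)_7: α=7, u≡4; β=3, v≡4 (mod 7); (4|7)=+1, (4|7)=+1; sign (−1)^1·+1^3·+1^7 = -1.
(a,b)_13: α=3, u≡10; β=1, v≡7 (mod 13); (10|13)=+1, (7|13)=-1; sign (−1)^0·+1^1·-1^3 = -1.
(a,b)_31: α=4, u≡23; β=1, v≡8 (mod 31); (23|31)=-1, (8|31)=+1; sign (−1)^0·-1^1·+1^4 = -1.
(a,b)_11: α=6, u≡6; β=3, v≡9 (mod 11); (6|11)=-1, (9|11)=+1; sign (−1)^0·-1^3·+1^6 = -1.
(a,b)_5: α=-6, u≡2; β=0, v≡4 (mod 5); (2|5)=-1, (4|5)=+1; sign (−1)^0·-1^0·+1^-6 = +1.
(a,b)_19: α=5, u≡16; β=2, v≡5 (mod 19); (16|19)=+1, (5|19)=+1; sign (−1)^0·+1^2·+1^5 = +1.
(a,b)_3: α=6, u≡1; β=0, v≡2 (mod 3); (1|3)=+1, (2|3)=-1; sign (−1)^0·+1^0·-1^6 = +1.
(a,b)_2: α=-8, β=-6; u≡7, v≡7 (mod 8); ε(u)ε(v)=1·1, αω(v)=-8·0, βω(u)=-6·0; sum ≡ 1  ⇒  -1.
(a,b)_17: α=3, u≡12; β=2, v≡7 (mod 17); (12|17)=-1, (7|17)=-1; sign (−1)^0·-1^2·-1^3 = -1.
|Ram(-29393, 31031)| = 6, even; anisotropic at {2, 7, 11, 13, 17, 31}.

[2, 7, 11, 13, 17, 31]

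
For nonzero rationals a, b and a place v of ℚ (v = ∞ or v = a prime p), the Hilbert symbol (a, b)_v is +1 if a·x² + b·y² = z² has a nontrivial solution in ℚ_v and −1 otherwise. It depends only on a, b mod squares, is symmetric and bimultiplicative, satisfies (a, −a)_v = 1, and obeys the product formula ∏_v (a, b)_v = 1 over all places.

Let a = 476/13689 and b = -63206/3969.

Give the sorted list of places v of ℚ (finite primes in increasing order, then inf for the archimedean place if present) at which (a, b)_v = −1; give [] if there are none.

Mod squares: a ≡ 119, b ≡ -374. Check v ∈ {∞, 2, 3, 7, 11, 13, 17}.
v=∞: 119 > 0 and -374 < 0  ⇒  (a,b)_∞ = +1.
v=13: a=13^-2·(≡7), b=13^2·(≡4) mod 13; (7|13)=-1, (4|13)=+1; (−1)^{-2·2·6}·(-1)^2·(+1)^-2 = +1.
v=7: a=7^1·(≡3), b=7^-2·(≡1) mod 7; (3|7)=-1, (1|7)=+1; (−1)^{1·-2·3}·(-1)^-2·(+1)^1 = +1.
v=2: v_2(a)=2, v_2(b)=1; units ≡ 7, 5 (mod 8); ε·ε+αω+βω = 1·0+2·1+1·0 ≡ 0  ⇒  (a,b)_2 = +1.
v=11: a=11^0·(≡5), b=11^1·(≡2) mod 11; (5|11)=+1, (2|11)=-1; (−1)^{0·1·5}·(+1)^1·(-1)^0 = +1.
v=3: a=3^-4·(≡2), b=3^-4·(≡1) mod 3; (2|3)=-1, (1|3)=+1; (−1)^{-4·-4·1}·(-1)^-4·(+1)^-4 = +1.
v=17: a=17^1·(≡7), b=17^1·(≡7) mod 17; (7|17)=-1, (7|17)=-1; (−1)^{1·1·8}·(-1)^1·(-1)^1 = +1.
Ram(a, b) = ∅: the form 119·x² + -374·y² − z² is isotropic over every ℚ_v, so by Hasse–Minkowski it is isotropic over ℚ.

[]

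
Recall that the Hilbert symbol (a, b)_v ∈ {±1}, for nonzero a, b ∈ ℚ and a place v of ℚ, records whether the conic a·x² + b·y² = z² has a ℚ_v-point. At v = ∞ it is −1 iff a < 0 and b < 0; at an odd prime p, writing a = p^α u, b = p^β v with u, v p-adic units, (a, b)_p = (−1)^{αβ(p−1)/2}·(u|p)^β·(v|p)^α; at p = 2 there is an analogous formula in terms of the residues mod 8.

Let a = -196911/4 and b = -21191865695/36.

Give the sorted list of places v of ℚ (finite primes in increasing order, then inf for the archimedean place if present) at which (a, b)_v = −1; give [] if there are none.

[7, 13, 23, inf]

Mod squares: a ≡ -2431, b ≡ -8855. Check v ∈ {∞, 2, 3, 5, 7, 11, 13, 17, 23}.
v=11: a=11^1·(≡10), b=11^1·(≡4) mod 11; (10|11)=-1, (4|11)=+1; (−1)^{1·1·5}·(-1)^1·(+1)^1 = +1.
v=2: v_2(a)=-2, v_2(b)=-2; units ≡ 1, 1 (mod 8); ε·ε+αω+βω = 0·0+-2·0+-2·0 ≡ 0  ⇒  (a,b)_2 = +1.
v=17: a=17^1·(≡7), b=17^2·(≡2) mod 17; (7|17)=-1, (2|17)=+1; (−1)^{1·2·8}·(-1)^2·(+1)^1 = +1.
v=3: a=3^4·(≡2), b=3^-2·(≡1) mod 3; (2|3)=-1, (1|3)=+1; (−1)^{4·-2·1}·(-1)^-2·(+1)^4 = +1.
v=7: a=7^0·(≡5), b=7^3·(≡4) mod 7; (5|7)=-1, (4|7)=+1; (−1)^{0·3·3}·(-1)^3·(+1)^0 = -1.
v=∞: -2431 < 0 and -8855 < 0  ⇒  (a,b)_∞ = -1.
v=5: a=5^0·(≡1), b=5^1·(≡1) mod 5; (1|5)=+1, (1|5)=+1; (−1)^{0·1·2}·(+1)^1·(+1)^0 = +1.
v=13: a=13^1·(≡6), b=13^2·(≡7) mod 13; (6|13)=-1, (7|13)=-1; (−1)^{1·2·6}·(-1)^2·(-1)^1 = -1.
v=23: a=23^0·(≡21), b=23^1·(≡6) mod 23; (21|23)=-1, (6|23)=+1; (−1)^{0·1·11}·(-1)^1·(+1)^0 = -1.
|Ram(-2431, -8855)| = 4, even; anisotropic at {7, 13, 23, ∞}.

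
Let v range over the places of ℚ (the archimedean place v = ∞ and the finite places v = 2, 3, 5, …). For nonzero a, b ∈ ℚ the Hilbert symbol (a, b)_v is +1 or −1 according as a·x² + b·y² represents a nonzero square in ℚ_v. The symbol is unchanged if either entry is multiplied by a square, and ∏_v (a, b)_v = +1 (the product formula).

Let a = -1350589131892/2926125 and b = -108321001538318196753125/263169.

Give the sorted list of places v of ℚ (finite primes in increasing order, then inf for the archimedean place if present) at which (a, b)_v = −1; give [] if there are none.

[2, 5, 13, inf]

(a, b) ≡ (-65, -16445) mod (ℚ^×)²; places V = {2, 3, 5, 7, 11, 13, 17, 19, 23, ∞}.
(a,b)_19: α=0, u≡11; β=-2, v≡1 (mod 19); (11|19)=+1, (1|19)=+1; sign (−1)^0·+1^-2·+1^0 = +1.
(a,b)_23: α=2, u≡4; β=3, v≡17 (mod 23); (4|23)=+1, (17|23)=-1; sign (−1)^0·+1^3·-1^2 = +1.
(a,b)_13: α=3, u≡8; β=5, v≡1 (mod 13); (8|13)=-1, (1|13)=+1; sign (−1)^0·-1^5·+1^3 = -1.
(a,b)_5: α=-3, u≡2; β=5, v≡1 (mod 5); (2|5)=-1, (1|5)=+1; sign (−1)^0·-1^5·+1^-3 = -1.
(a,b)_11: α=2, u≡9; β=3, v≡4 (mod 11); (9|11)=+1, (4|11)=+1; sign (−1)^0·+1^3·+1^2 = +1.
(a,b)_2: α=2, β=0; u≡7, v≡3 (mod 8); ε(u)ε(v)=1·1, αω(v)=2·1, βω(u)=0·0; sum ≡ 1  ⇒  -1.
(a,b)_3: α=-4, u≡1; β=-6, v≡1 (mod 3); (1|3)=+1, (1|3)=+1; sign (−1)^0·+1^-6·+1^-4 = +1.
(a,b)_∞: sgn(-65)=−, sgn(-16445)=−, so -1.
(a,b)_17: α=-2, u≡5; β=0, v≡12 (mod 17); (5|17)=-1, (12|17)=-1; sign (−1)^0·-1^0·-1^-2 = +1.
(a,b)_7: α=4, u≡3; β=8, v≡6 (mod 7); (3|7)=-1, (6|7)=-1; sign (−1)^0·-1^8·-1^4 = +1.
Ram(-65, -16445) = {2, 5, 13, ∞}; no ℚ_2-point on the conic.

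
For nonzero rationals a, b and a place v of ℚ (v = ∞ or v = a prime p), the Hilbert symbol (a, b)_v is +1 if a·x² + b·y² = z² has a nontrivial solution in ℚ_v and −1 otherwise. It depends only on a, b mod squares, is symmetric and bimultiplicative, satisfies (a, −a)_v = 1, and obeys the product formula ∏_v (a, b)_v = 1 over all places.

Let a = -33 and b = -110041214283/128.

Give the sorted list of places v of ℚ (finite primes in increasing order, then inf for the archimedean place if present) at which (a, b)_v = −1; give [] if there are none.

(a, b) ≡ (-33, -34086) mod (ℚ^×)²; places V = {2, 3, 7, 11, 13, 19, 23, ∞}.
(a,b)_2: α=0, β=-7; u≡7, v≡5 (mod 8); ε(u)ε(v)=1·0, αω(v)=0·1, βω(u)=-7·0; sum ≡ 0  ⇒  +1.
(a,b)_19: α=0, u≡5; β=1, v≡1 (mod 19); (5|19)=+1, (1|19)=+1; sign (−1)^0·+1^1·+1^0 = +1.
(a,b)_13: α=0, u≡6; β=1, v≡3 (mod 13); (6|13)=-1, (3|13)=+1; sign (−1)^0·-1^1·+1^0 = -1.
(a,b)_23: α=0, u≡13; β=1, v≡3 (mod 23); (13|23)=+1, (3|23)=+1; sign (−1)^0·+1^1·+1^0 = +1.
(a,b)_3: α=1, u≡1; β=3, v≡2 (mod 3); (1|3)=+1, (2|3)=-1; sign (−1)^1·+1^3·-1^1 = +1.
(a,b)_7: α=0, u≡2; β=2, v≡1 (mod 7); (2|7)=+1, (1|7)=+1; sign (−1)^0·+1^2·+1^0 = +1.
(a,b)_11: α=1, u≡8; β=4, v≡1 (mod 11); (8|11)=-1, (1|11)=+1; sign (−1)^0·-1^4·+1^1 = +1.
(a,b)_∞: sgn(-33)=−, sgn(-34086)=−, so -1.
(-33, -34086 / ℚ) ramifies at {13, ∞}: a division algebra.

[13, inf]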